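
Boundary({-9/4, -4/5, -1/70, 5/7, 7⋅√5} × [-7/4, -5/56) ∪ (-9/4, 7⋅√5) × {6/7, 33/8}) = ([-9/4, 7⋅√5] × {6/7, 33/8}) ∪ ({-9/4, -4/5, -1/70, 5/7, 7⋅√5} × [-7/4, -5/56])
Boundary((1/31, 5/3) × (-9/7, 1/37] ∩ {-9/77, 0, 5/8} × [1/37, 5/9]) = {5/8} × {1/37}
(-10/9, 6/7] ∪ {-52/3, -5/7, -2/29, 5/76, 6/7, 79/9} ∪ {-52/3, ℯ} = {-52/3, 79/9, ℯ} ∪ (-10/9, 6/7]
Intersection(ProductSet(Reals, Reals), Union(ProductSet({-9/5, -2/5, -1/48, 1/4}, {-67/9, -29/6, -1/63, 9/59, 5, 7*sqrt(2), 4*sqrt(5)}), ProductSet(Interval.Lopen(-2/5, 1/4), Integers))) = Union(ProductSet({-9/5, -2/5, -1/48, 1/4}, {-67/9, -29/6, -1/63, 9/59, 5, 7*sqrt(2), 4*sqrt(5)}), ProductSet(Interval.Lopen(-2/5, 1/4), Integers))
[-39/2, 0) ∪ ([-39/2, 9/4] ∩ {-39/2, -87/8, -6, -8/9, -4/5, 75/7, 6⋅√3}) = [-39/2, 0)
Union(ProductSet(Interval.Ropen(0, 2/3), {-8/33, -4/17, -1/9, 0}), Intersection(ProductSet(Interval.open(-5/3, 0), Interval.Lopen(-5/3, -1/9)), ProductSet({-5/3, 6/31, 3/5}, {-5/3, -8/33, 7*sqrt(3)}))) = ProductSet(Interval.Ropen(0, 2/3), {-8/33, -4/17, -1/9, 0})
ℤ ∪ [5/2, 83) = ℤ ∪ [5/2, 83]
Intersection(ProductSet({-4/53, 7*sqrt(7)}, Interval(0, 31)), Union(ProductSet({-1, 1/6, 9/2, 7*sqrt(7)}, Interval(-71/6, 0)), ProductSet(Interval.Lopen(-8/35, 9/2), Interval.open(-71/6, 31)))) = Union(ProductSet({-4/53}, Interval.Ropen(0, 31)), ProductSet({7*sqrt(7)}, {0}))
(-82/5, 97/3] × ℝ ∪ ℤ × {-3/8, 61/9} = (ℤ × {-3/8, 61/9}) ∪ ((-82/5, 97/3] × ℝ)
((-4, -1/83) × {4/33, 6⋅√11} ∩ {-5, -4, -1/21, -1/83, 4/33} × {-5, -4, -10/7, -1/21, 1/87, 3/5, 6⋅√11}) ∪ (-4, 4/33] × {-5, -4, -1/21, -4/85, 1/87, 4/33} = ({-1/21} × {6⋅√11}) ∪ ((-4, 4/33] × {-5, -4, -1/21, -4/85, 1/87, 4/33})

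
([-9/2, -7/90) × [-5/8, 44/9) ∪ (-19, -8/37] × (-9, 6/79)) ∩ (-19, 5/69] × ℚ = ((-19, -8/37] × (ℚ ∩ (-9, 6/79))) ∪ ([-9/2, -7/90) × (ℚ ∩ [-5/8, 44/9)))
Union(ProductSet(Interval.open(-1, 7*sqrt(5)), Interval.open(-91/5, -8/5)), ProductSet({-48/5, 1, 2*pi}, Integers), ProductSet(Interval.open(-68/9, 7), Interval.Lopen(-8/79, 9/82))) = Union(ProductSet({-48/5, 1, 2*pi}, Integers), ProductSet(Interval.open(-68/9, 7), Interval.Lopen(-8/79, 9/82)), ProductSet(Interval.open(-1, 7*sqrt(5)), Interval.open(-91/5, -8/5)))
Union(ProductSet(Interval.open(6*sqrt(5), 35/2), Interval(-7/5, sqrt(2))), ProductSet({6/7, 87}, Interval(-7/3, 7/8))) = Union(ProductSet({6/7, 87}, Interval(-7/3, 7/8)), ProductSet(Interval.open(6*sqrt(5), 35/2), Interval(-7/5, sqrt(2))))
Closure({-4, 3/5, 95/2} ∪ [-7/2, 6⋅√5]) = {-4, 95/2} ∪ [-7/2, 6⋅√5]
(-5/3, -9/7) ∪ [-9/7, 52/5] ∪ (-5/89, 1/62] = (-5/3, 52/5]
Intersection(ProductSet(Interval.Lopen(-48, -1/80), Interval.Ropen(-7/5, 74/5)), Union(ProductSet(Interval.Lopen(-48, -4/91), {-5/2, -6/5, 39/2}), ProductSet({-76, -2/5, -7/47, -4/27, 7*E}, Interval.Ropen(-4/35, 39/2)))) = Union(ProductSet({-2/5, -7/47, -4/27}, Interval.Ropen(-4/35, 74/5)), ProductSet(Interval.Lopen(-48, -4/91), {-6/5}))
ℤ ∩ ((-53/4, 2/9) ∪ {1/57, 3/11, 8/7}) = {-13, -12, …, 0}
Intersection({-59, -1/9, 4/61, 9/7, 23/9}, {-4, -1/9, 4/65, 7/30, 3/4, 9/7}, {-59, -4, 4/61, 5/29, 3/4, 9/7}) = {9/7}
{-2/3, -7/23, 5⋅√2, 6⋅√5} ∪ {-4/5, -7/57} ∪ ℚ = ℚ ∪ {5⋅√2, 6⋅√5}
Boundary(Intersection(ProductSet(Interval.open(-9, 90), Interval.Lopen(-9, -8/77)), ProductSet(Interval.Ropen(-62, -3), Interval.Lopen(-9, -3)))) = Union(ProductSet({-9, -3}, Interval(-9, -3)), ProductSet(Interval(-9, -3), {-9, -3}))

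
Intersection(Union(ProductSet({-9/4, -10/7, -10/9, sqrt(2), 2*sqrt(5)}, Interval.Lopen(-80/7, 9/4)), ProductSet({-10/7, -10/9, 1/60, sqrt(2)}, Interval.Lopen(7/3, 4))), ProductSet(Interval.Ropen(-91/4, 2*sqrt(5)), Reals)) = Union(ProductSet({-9/4, -10/7, -10/9, sqrt(2)}, Interval.Lopen(-80/7, 9/4)), ProductSet({-10/7, -10/9, 1/60, sqrt(2)}, Interval.Lopen(7/3, 4)))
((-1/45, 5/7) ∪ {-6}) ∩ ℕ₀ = {0}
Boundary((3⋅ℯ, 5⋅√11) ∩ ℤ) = {9, 10, …, 16}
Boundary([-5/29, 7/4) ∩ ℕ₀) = {0, 1}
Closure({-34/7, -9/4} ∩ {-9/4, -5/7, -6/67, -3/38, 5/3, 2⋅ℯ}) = {-9/4}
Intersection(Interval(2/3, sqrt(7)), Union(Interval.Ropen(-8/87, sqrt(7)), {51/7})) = Interval.Ropen(2/3, sqrt(7))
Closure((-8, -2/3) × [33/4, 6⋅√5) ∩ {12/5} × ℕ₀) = ∅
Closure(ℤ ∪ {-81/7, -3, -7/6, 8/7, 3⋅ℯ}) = ℤ ∪ {-81/7, -7/6, 8/7, 3⋅ℯ}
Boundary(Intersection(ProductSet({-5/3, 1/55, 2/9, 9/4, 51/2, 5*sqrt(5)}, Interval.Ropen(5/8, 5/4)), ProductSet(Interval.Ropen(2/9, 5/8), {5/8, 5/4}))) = ProductSet({2/9}, {5/8})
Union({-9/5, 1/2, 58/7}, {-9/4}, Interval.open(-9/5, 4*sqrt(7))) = Union({-9/4}, Interval.Ropen(-9/5, 4*sqrt(7)))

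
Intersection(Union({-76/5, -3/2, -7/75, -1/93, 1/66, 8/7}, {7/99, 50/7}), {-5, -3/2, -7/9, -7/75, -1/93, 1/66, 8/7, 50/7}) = {-3/2, -7/75, -1/93, 1/66, 8/7, 50/7}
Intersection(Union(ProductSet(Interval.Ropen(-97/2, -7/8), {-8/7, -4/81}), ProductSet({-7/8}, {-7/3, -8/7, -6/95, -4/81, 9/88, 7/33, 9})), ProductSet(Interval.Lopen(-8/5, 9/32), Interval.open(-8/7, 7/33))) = Union(ProductSet({-7/8}, {-6/95, -4/81, 9/88}), ProductSet(Interval.open(-8/5, -7/8), {-4/81}))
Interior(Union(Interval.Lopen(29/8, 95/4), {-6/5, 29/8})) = Interval.open(29/8, 95/4)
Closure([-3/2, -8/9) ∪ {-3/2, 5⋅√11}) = [-3/2, -8/9] ∪ {5⋅√11}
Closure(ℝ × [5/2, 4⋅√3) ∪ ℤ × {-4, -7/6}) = (ℤ × {-4, -7/6}) ∪ (ℝ × [5/2, 4⋅√3])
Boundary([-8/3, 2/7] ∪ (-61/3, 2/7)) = {-61/3, 2/7}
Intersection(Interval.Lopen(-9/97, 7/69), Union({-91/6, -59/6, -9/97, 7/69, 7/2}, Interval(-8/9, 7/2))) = Interval.Lopen(-9/97, 7/69)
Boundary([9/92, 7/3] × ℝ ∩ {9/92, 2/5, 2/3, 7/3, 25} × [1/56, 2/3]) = {9/92, 2/5, 2/3, 7/3} × [1/56, 2/3]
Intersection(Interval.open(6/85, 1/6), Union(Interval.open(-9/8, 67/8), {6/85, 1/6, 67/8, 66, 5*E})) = Interval.open(6/85, 1/6)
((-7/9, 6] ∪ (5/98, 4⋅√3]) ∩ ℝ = (-7/9, 4⋅√3]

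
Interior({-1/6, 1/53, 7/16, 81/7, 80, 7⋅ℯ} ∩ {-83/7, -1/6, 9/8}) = ∅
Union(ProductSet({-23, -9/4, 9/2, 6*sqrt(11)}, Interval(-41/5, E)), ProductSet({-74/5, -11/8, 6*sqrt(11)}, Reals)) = Union(ProductSet({-74/5, -11/8, 6*sqrt(11)}, Reals), ProductSet({-23, -9/4, 9/2, 6*sqrt(11)}, Interval(-41/5, E)))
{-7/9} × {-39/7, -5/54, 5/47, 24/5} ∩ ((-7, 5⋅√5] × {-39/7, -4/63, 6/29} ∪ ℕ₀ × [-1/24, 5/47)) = {-7/9} × {-39/7}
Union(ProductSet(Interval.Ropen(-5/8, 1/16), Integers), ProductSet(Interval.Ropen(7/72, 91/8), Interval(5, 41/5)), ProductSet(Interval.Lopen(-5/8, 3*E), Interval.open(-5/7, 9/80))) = Union(ProductSet(Interval.Ropen(-5/8, 1/16), Integers), ProductSet(Interval.Lopen(-5/8, 3*E), Interval.open(-5/7, 9/80)), ProductSet(Interval.Ropen(7/72, 91/8), Interval(5, 41/5)))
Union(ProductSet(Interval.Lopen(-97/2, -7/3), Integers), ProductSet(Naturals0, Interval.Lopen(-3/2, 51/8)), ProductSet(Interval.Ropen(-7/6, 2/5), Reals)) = Union(ProductSet(Interval.Lopen(-97/2, -7/3), Integers), ProductSet(Interval.Ropen(-7/6, 2/5), Reals), ProductSet(Naturals0, Interval.Lopen(-3/2, 51/8)))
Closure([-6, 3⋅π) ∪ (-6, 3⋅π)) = [-6, 3⋅π]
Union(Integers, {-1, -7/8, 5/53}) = Union({-7/8, 5/53}, Integers)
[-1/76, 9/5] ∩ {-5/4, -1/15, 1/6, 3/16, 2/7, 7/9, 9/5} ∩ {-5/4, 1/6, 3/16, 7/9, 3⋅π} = {1/6, 3/16, 7/9}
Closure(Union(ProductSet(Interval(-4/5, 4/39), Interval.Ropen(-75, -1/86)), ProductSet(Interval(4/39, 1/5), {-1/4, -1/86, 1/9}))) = Union(ProductSet(Interval(-4/5, 4/39), Interval(-75, -1/86)), ProductSet(Interval(4/39, 1/5), {-1/4, -1/86, 1/9}))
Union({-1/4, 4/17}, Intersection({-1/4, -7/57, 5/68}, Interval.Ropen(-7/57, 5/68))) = {-1/4, -7/57, 4/17}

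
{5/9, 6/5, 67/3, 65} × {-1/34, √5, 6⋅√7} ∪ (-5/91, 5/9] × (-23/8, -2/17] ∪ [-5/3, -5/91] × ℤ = ([-5/3, -5/91] × ℤ) ∪ ((-5/91, 5/9] × (-23/8, -2/17]) ∪ ({5/9, 6/5, 67/3, 65} × {-1/34, √5, 6⋅√7})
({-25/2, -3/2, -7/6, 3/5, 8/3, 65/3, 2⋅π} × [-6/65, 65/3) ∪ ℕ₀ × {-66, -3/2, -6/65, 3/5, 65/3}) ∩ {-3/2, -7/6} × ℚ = {-3/2, -7/6} × (ℚ ∩ [-6/65, 65/3))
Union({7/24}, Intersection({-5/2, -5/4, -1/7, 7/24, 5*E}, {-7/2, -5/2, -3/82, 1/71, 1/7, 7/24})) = {-5/2, 7/24}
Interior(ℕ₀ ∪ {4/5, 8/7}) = ∅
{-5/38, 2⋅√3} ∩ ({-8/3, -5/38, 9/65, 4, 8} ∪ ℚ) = {-5/38}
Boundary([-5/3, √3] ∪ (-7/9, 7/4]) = {-5/3, 7/4}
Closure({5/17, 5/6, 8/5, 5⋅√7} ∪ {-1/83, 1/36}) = {-1/83, 1/36, 5/17, 5/6, 8/5, 5⋅√7}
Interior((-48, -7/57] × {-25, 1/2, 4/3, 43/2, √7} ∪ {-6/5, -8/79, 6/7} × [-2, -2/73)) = ∅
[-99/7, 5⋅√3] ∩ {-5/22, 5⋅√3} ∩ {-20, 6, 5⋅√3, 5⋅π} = {5⋅√3}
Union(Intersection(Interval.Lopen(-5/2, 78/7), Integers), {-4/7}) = Union({-4/7}, Range(-2, 12, 1))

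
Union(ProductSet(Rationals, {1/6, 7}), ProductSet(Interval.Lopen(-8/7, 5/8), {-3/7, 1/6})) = Union(ProductSet(Interval.Lopen(-8/7, 5/8), {-3/7, 1/6}), ProductSet(Rationals, {1/6, 7}))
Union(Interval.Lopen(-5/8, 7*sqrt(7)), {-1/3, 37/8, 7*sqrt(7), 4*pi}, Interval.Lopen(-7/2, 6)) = Interval.Lopen(-7/2, 7*sqrt(7))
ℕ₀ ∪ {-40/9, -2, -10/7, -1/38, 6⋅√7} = {-40/9, -2, -10/7, -1/38, 6⋅√7} ∪ ℕ₀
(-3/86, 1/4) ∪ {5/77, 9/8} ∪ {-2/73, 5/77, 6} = (-3/86, 1/4) ∪ {9/8, 6}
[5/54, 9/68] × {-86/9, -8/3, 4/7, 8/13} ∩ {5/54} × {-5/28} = ∅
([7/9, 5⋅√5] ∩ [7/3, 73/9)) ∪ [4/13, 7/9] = [4/13, 7/9] ∪ [7/3, 73/9)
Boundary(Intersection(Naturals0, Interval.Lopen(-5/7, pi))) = Range(0, 4, 1)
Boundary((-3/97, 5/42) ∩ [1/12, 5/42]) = {1/12, 5/42}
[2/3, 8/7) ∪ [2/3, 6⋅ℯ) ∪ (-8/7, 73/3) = (-8/7, 73/3)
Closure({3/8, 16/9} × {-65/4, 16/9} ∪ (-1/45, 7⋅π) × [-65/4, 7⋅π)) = ({-1/45, 7⋅π} × [-65/4, 7⋅π]) ∪ ([-1/45, 7⋅π] × {-65/4, 7⋅π}) ∪ ((-1/45, 7⋅π) × [-65/4, 7⋅π))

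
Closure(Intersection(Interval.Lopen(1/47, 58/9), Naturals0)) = Range(1, 7, 1)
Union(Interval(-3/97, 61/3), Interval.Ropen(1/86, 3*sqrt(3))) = Interval(-3/97, 61/3)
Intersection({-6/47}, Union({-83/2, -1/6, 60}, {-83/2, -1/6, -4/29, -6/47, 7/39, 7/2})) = {-6/47}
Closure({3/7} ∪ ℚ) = ℝ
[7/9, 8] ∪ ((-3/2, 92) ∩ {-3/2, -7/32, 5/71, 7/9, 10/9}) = {-7/32, 5/71} ∪ [7/9, 8]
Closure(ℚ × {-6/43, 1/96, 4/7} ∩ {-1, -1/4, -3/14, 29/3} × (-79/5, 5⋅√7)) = {-1, -1/4, -3/14, 29/3} × {-6/43, 1/96, 4/7}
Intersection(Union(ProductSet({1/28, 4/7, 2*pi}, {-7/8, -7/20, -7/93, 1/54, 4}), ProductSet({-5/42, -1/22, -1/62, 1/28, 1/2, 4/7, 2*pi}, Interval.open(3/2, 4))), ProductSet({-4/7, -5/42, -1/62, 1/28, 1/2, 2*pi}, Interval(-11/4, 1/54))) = ProductSet({1/28, 2*pi}, {-7/8, -7/20, -7/93, 1/54})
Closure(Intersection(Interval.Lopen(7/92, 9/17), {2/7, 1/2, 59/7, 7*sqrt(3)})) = {2/7, 1/2}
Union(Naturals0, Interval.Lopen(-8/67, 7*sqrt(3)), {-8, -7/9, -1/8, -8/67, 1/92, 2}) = Union({-8, -7/9, -1/8}, Interval(-8/67, 7*sqrt(3)), Naturals0)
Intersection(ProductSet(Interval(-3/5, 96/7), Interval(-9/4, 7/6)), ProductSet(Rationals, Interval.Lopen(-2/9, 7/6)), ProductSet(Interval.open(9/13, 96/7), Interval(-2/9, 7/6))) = ProductSet(Intersection(Interval.open(9/13, 96/7), Rationals), Interval.Lopen(-2/9, 7/6))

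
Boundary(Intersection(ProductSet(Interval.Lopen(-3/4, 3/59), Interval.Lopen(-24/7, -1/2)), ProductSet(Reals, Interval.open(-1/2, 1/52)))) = EmptySet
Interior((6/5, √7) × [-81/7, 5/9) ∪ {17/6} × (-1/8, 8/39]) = (6/5, √7) × (-81/7, 5/9)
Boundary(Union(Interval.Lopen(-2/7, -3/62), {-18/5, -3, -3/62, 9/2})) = {-18/5, -3, -2/7, -3/62, 9/2}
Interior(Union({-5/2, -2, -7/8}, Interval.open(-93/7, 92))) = Interval.open(-93/7, 92)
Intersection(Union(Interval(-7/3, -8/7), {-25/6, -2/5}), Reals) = Union({-25/6, -2/5}, Interval(-7/3, -8/7))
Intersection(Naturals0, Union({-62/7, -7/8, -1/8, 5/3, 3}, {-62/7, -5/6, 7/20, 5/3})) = {3}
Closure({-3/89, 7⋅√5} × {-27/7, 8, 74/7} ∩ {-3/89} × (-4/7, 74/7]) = {-3/89} × {8, 74/7}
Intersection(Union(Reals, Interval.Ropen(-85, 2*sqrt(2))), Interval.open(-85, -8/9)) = Interval.open(-85, -8/9)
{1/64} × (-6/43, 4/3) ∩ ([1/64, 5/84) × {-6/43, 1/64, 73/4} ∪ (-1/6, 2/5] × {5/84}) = {1/64} × {1/64, 5/84}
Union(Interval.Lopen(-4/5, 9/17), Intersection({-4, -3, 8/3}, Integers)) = Union({-4, -3}, Interval.Lopen(-4/5, 9/17))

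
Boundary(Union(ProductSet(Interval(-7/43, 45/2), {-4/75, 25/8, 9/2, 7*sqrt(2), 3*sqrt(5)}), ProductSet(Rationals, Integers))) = Union(ProductSet(Interval(-7/43, 45/2), {-4/75, 25/8, 9/2, 7*sqrt(2), 3*sqrt(5)}), ProductSet(Reals, Integers))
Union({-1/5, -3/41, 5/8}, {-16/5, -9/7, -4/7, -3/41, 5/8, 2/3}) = {-16/5, -9/7, -4/7, -1/5, -3/41, 5/8, 2/3}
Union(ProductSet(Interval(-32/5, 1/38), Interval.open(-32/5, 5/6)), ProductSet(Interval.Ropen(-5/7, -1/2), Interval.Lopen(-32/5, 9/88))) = ProductSet(Interval(-32/5, 1/38), Interval.open(-32/5, 5/6))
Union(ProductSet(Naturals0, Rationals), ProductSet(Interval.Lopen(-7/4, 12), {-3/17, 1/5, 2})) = Union(ProductSet(Interval.Lopen(-7/4, 12), {-3/17, 1/5, 2}), ProductSet(Naturals0, Rationals))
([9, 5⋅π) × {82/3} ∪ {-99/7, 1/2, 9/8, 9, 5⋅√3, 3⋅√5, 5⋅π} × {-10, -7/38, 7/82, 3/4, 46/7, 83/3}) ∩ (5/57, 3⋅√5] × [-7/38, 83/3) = {1/2, 9/8, 3⋅√5} × {-7/38, 7/82, 3/4, 46/7}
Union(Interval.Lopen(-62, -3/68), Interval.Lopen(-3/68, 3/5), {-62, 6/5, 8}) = Union({6/5, 8}, Interval(-62, 3/5))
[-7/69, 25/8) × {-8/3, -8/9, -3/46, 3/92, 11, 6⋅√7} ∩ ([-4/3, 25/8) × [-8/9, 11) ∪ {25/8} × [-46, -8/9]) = [-7/69, 25/8) × {-8/9, -3/46, 3/92}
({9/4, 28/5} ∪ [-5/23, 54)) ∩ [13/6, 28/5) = [13/6, 28/5)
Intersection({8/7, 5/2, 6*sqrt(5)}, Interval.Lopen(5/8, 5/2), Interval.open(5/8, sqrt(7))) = {8/7, 5/2}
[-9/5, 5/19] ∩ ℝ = [-9/5, 5/19]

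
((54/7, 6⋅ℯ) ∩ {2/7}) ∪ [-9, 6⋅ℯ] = [-9, 6⋅ℯ]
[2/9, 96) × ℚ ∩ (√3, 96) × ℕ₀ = (√3, 96) × ℕ₀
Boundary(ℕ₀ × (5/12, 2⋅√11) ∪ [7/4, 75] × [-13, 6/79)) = ({7/4, 75} × [-13, 6/79]) ∪ ([7/4, 75] × {-13, 6/79}) ∪ ((ℕ₀ ∪ (ℕ₀ \ (7/4, 75))) × [5/12, 2⋅√11])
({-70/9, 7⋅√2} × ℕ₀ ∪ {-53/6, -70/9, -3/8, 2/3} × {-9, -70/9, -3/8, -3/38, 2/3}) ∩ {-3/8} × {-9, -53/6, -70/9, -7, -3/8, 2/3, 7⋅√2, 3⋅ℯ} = {-3/8} × {-9, -70/9, -3/8, 2/3}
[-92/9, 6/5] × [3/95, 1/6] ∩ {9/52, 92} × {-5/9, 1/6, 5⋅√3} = {9/52} × {1/6}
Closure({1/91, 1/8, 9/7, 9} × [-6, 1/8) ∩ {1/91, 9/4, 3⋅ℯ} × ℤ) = {1/91} × {-6, -5, …, 0}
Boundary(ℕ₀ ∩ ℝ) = ℕ₀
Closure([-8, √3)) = [-8, √3]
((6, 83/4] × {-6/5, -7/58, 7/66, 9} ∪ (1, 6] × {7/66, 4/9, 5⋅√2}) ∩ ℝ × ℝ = ((6, 83/4] × {-6/5, -7/58, 7/66, 9}) ∪ ((1, 6] × {7/66, 4/9, 5⋅√2})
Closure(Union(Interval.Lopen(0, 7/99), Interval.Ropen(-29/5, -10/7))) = Union(Interval(-29/5, -10/7), Interval(0, 7/99))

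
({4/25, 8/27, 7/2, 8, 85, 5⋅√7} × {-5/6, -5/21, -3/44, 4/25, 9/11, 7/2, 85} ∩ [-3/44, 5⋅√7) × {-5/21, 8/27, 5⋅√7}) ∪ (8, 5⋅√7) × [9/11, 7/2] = ({4/25, 8/27, 7/2, 8} × {-5/21}) ∪ ((8, 5⋅√7) × [9/11, 7/2])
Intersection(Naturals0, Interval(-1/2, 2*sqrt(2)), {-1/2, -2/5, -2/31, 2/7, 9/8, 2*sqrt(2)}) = EmptySet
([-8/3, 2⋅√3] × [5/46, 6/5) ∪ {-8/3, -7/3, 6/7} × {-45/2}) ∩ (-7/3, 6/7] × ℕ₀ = (-7/3, 6/7] × {1}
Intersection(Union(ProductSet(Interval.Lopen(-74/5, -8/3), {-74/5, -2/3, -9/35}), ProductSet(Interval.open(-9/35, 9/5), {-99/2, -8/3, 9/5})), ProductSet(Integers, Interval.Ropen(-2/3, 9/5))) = ProductSet(Range(-14, -2, 1), {-2/3, -9/35})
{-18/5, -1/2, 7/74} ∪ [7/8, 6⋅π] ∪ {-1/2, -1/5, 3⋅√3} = {-18/5, -1/2, -1/5, 7/74} ∪ [7/8, 6⋅π]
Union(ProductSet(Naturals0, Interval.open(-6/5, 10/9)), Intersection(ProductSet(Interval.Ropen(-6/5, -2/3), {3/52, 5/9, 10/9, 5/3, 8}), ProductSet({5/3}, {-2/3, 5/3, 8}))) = ProductSet(Naturals0, Interval.open(-6/5, 10/9))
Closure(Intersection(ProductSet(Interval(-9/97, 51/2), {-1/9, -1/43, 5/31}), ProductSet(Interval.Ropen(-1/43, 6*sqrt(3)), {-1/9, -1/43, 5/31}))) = ProductSet(Interval(-1/43, 6*sqrt(3)), {-1/9, -1/43, 5/31})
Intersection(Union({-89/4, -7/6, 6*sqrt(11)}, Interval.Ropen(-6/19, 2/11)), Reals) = Union({-89/4, -7/6, 6*sqrt(11)}, Interval.Ropen(-6/19, 2/11))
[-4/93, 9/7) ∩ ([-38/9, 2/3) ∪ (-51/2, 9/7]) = [-4/93, 9/7)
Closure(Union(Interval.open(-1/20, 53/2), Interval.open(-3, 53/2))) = Interval(-3, 53/2)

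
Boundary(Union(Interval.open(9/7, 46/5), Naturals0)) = Union(Complement(Naturals0, Interval.open(9/7, 46/5)), {9/7, 46/5})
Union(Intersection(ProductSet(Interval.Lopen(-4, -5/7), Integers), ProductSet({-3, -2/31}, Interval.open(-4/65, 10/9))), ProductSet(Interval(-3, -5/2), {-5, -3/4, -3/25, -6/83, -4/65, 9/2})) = Union(ProductSet({-3}, Range(0, 2, 1)), ProductSet(Interval(-3, -5/2), {-5, -3/4, -3/25, -6/83, -4/65, 9/2}))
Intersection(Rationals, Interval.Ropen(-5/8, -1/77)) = Intersection(Interval.Ropen(-5/8, -1/77), Rationals)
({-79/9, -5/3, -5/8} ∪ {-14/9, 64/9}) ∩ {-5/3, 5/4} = {-5/3}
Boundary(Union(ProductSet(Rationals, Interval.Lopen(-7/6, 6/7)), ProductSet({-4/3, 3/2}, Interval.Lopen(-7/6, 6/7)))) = ProductSet(Reals, Interval(-7/6, 6/7))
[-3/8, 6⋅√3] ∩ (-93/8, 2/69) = [-3/8, 2/69)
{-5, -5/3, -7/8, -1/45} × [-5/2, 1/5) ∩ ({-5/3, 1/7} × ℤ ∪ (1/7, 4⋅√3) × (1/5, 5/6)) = {-5/3} × {-2, -1, 0}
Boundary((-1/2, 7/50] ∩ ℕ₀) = {0}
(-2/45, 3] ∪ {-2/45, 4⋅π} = [-2/45, 3] ∪ {4⋅π}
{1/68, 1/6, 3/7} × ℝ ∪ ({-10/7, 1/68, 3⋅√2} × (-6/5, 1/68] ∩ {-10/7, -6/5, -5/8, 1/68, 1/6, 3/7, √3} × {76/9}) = {1/68, 1/6, 3/7} × ℝ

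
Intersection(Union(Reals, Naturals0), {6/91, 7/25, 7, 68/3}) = {6/91, 7/25, 7, 68/3}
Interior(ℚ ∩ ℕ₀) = ∅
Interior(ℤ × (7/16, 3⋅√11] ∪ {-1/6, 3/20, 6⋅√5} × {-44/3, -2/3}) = ∅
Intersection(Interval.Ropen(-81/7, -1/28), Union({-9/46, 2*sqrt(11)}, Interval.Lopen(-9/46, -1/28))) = Interval.Ropen(-9/46, -1/28)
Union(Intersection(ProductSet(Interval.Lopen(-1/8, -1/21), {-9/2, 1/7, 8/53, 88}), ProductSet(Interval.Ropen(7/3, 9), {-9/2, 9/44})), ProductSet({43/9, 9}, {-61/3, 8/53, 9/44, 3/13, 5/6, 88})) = ProductSet({43/9, 9}, {-61/3, 8/53, 9/44, 3/13, 5/6, 88})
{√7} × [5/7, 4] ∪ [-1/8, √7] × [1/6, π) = ({√7} × [5/7, 4]) ∪ ([-1/8, √7] × [1/6, π))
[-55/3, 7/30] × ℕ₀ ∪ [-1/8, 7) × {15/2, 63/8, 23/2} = ([-55/3, 7/30] × ℕ₀) ∪ ([-1/8, 7) × {15/2, 63/8, 23/2})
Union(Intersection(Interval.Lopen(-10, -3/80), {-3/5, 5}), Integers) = Union({-3/5}, Integers)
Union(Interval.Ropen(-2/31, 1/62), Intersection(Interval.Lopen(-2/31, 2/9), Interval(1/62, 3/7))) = Interval(-2/31, 2/9)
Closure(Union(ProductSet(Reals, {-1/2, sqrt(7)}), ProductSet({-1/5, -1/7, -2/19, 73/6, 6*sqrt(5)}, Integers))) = Union(ProductSet({-1/5, -1/7, -2/19, 73/6, 6*sqrt(5)}, Integers), ProductSet(Reals, {-1/2, sqrt(7)}))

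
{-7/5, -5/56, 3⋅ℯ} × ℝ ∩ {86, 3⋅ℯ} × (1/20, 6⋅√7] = {3⋅ℯ} × (1/20, 6⋅√7]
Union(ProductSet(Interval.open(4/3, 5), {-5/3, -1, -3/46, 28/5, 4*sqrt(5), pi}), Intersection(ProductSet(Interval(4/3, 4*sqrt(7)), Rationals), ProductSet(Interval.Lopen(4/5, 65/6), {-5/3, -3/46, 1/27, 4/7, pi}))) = Union(ProductSet(Interval.open(4/3, 5), {-5/3, -1, -3/46, 28/5, 4*sqrt(5), pi}), ProductSet(Interval(4/3, 4*sqrt(7)), {-5/3, -3/46, 1/27, 4/7}))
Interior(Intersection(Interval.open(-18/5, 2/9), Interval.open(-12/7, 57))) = Interval.open(-12/7, 2/9)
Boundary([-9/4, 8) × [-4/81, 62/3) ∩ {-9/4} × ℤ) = {-9/4} × {0, 1, …, 20}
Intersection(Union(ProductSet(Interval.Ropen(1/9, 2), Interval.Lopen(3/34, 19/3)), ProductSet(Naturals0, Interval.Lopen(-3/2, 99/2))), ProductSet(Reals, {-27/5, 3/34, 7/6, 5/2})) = Union(ProductSet(Interval.Ropen(1/9, 2), {7/6, 5/2}), ProductSet(Naturals0, {3/34, 7/6, 5/2}))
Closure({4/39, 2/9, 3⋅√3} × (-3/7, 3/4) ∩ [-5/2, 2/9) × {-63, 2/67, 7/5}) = {4/39} × {2/67}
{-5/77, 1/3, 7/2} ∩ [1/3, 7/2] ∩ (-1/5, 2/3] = {1/3}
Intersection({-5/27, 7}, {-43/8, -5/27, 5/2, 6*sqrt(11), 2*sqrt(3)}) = {-5/27}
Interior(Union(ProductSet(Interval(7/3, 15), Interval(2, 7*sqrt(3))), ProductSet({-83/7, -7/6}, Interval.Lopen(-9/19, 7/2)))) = ProductSet(Interval.open(7/3, 15), Interval.open(2, 7*sqrt(3)))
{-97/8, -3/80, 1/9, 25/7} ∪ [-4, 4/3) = {-97/8, 25/7} ∪ [-4, 4/3)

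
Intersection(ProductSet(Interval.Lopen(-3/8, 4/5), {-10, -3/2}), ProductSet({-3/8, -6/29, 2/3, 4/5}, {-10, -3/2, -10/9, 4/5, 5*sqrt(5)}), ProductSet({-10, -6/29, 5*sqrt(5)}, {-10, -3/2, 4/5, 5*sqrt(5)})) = ProductSet({-6/29}, {-10, -3/2})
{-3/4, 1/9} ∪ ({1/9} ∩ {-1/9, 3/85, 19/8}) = {-3/4, 1/9}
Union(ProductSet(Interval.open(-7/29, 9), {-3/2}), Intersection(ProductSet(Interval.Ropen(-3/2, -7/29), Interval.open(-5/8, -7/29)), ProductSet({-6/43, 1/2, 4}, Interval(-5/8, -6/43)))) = ProductSet(Interval.open(-7/29, 9), {-3/2})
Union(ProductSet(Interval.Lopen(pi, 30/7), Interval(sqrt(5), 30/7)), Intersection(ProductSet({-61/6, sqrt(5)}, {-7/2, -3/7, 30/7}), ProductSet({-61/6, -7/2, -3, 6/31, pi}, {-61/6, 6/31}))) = ProductSet(Interval.Lopen(pi, 30/7), Interval(sqrt(5), 30/7))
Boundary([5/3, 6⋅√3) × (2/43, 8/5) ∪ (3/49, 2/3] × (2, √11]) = ({3/49, 2/3} × [2, √11]) ∪ ([3/49, 2/3] × {2, √11}) ∪ ({5/3, 6⋅√3} × [2/43, 8/5]) ∪ ([5/3, 6⋅√3] × {2/43, 8/5})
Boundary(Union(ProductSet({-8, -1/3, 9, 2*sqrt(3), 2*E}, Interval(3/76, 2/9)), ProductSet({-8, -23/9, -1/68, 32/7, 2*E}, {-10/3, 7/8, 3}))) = Union(ProductSet({-8, -23/9, -1/68, 32/7, 2*E}, {-10/3, 7/8, 3}), ProductSet({-8, -1/3, 9, 2*sqrt(3), 2*E}, Interval(3/76, 2/9)))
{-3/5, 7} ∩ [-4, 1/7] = {-3/5}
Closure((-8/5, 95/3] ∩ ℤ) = {-1, 0, …, 31}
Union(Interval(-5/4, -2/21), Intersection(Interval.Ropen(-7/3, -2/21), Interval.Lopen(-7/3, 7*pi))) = Interval.Lopen(-7/3, -2/21)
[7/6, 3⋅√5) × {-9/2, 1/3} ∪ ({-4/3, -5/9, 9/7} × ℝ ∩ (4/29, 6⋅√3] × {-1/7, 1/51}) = ({9/7} × {-1/7, 1/51}) ∪ ([7/6, 3⋅√5) × {-9/2, 1/3})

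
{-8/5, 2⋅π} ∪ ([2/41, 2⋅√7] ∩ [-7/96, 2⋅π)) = {-8/5, 2⋅π} ∪ [2/41, 2⋅√7]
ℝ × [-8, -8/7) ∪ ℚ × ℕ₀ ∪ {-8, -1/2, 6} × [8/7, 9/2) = (ℚ × ℕ₀) ∪ (ℝ × [-8, -8/7)) ∪ ({-8, -1/2, 6} × [8/7, 9/2))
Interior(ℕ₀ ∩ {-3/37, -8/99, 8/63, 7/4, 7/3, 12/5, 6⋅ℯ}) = ∅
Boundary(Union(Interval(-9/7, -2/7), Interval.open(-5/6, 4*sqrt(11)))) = {-9/7, 4*sqrt(11)}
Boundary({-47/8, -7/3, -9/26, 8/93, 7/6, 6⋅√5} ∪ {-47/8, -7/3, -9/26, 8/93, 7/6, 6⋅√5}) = {-47/8, -7/3, -9/26, 8/93, 7/6, 6⋅√5}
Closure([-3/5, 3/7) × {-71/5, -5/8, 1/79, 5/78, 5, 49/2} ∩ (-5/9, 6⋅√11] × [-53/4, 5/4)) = [-5/9, 3/7] × {-5/8, 1/79, 5/78}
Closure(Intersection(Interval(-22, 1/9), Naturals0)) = Range(0, 1, 1)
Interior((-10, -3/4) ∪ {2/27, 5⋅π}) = (-10, -3/4)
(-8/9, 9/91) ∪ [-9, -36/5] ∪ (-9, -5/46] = [-9, 9/91)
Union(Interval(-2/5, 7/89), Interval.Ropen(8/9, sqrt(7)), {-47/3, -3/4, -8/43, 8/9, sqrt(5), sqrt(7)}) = Union({-47/3, -3/4}, Interval(-2/5, 7/89), Interval(8/9, sqrt(7)))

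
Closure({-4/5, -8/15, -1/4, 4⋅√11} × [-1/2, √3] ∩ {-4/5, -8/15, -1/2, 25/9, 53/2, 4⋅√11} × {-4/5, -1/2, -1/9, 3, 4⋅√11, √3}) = {-4/5, -8/15, 4⋅√11} × {-1/2, -1/9, √3}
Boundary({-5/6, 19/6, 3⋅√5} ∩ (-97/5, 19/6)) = {-5/6}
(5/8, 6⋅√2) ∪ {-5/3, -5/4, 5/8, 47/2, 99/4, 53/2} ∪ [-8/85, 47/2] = {-5/3, -5/4, 99/4, 53/2} ∪ [-8/85, 47/2]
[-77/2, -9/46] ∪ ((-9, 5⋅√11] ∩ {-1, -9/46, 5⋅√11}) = [-77/2, -9/46] ∪ {5⋅√11}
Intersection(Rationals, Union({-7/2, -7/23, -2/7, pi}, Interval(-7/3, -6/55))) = Union({-7/2}, Intersection(Interval(-7/3, -6/55), Rationals))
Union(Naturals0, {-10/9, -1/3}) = Union({-10/9, -1/3}, Naturals0)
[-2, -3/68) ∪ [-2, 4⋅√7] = [-2, 4⋅√7]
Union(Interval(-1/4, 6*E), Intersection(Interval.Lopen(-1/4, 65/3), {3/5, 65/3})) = Union({65/3}, Interval(-1/4, 6*E))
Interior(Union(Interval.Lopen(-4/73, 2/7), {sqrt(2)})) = Interval.open(-4/73, 2/7)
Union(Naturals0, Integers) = Integers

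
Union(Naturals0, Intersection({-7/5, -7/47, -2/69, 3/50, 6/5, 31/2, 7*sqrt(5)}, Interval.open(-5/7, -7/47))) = Naturals0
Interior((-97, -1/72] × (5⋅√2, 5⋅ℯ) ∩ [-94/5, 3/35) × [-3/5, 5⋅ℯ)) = (-94/5, -1/72) × (5⋅√2, 5⋅ℯ)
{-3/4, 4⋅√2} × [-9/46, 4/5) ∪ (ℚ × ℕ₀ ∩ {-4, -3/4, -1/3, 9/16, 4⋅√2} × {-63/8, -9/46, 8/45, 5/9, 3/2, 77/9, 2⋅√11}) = {-3/4, 4⋅√2} × [-9/46, 4/5)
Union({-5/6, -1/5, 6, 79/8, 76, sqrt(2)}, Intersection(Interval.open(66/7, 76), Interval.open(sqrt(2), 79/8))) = Union({-5/6, -1/5, 6, 76, sqrt(2)}, Interval.Lopen(66/7, 79/8))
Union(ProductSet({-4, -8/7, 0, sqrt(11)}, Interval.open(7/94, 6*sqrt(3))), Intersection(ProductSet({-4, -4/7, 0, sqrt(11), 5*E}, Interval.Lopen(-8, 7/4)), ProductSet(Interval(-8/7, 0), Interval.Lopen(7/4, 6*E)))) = ProductSet({-4, -8/7, 0, sqrt(11)}, Interval.open(7/94, 6*sqrt(3)))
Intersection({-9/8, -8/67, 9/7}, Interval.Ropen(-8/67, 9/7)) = {-8/67}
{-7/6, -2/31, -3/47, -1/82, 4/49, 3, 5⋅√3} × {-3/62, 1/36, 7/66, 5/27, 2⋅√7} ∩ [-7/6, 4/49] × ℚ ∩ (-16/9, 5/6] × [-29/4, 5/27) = {-7/6, -2/31, -3/47, -1/82, 4/49} × {-3/62, 1/36, 7/66}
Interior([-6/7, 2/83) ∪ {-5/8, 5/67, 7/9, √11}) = (-6/7, 2/83)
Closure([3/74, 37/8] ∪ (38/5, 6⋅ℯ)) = [3/74, 37/8] ∪ [38/5, 6⋅ℯ]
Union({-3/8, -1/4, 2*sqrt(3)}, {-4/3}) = {-4/3, -3/8, -1/4, 2*sqrt(3)}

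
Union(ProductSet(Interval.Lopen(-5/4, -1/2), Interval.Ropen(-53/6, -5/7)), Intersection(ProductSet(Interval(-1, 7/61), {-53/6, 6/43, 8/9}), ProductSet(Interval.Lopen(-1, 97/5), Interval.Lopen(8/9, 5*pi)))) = ProductSet(Interval.Lopen(-5/4, -1/2), Interval.Ropen(-53/6, -5/7))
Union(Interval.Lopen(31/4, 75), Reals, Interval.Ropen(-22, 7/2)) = Interval(-oo, oo)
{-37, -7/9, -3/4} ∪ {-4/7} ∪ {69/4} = {-37, -7/9, -3/4, -4/7, 69/4}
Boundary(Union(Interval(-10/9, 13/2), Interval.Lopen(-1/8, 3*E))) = {-10/9, 3*E}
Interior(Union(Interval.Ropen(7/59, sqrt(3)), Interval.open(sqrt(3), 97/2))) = Union(Interval.open(7/59, sqrt(3)), Interval.open(sqrt(3), 97/2))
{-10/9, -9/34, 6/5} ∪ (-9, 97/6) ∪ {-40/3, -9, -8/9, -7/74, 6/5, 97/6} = {-40/3} ∪ [-9, 97/6]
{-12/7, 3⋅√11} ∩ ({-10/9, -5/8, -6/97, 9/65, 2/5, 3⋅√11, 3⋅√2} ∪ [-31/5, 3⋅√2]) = {-12/7, 3⋅√11}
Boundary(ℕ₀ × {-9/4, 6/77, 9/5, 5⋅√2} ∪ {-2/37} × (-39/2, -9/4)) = ({-2/37} × [-39/2, -9/4]) ∪ (ℕ₀ × {-9/4, 6/77, 9/5, 5⋅√2})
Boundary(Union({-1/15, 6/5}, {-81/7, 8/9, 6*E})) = {-81/7, -1/15, 8/9, 6/5, 6*E}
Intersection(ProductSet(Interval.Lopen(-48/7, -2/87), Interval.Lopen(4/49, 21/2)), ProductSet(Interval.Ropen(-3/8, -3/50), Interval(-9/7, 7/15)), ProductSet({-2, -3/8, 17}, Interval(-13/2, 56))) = ProductSet({-3/8}, Interval.Lopen(4/49, 7/15))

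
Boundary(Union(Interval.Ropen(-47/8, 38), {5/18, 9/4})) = {-47/8, 38}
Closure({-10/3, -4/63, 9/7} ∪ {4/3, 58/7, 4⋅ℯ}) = {-10/3, -4/63, 9/7, 4/3, 58/7, 4⋅ℯ}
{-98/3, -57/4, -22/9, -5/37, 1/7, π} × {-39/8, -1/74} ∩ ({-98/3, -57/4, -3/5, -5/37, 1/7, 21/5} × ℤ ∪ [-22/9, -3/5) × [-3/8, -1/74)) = ∅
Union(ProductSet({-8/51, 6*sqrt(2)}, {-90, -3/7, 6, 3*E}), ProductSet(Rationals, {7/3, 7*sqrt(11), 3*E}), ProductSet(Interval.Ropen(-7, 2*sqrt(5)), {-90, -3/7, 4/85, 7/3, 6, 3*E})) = Union(ProductSet({-8/51, 6*sqrt(2)}, {-90, -3/7, 6, 3*E}), ProductSet(Interval.Ropen(-7, 2*sqrt(5)), {-90, -3/7, 4/85, 7/3, 6, 3*E}), ProductSet(Rationals, {7/3, 7*sqrt(11), 3*E}))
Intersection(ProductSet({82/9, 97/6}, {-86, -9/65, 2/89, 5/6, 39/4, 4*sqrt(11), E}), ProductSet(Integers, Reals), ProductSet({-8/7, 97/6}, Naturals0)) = EmptySet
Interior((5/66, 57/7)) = (5/66, 57/7)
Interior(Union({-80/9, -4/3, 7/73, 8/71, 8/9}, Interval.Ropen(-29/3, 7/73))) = Interval.open(-29/3, 7/73)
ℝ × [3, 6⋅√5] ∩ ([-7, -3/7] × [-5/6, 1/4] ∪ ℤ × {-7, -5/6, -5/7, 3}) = ℤ × {3}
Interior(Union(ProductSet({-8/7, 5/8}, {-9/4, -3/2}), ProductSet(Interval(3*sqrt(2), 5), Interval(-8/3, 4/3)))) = ProductSet(Interval.open(3*sqrt(2), 5), Interval.open(-8/3, 4/3))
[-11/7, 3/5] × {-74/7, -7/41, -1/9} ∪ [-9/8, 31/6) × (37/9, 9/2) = ([-11/7, 3/5] × {-74/7, -7/41, -1/9}) ∪ ([-9/8, 31/6) × (37/9, 9/2))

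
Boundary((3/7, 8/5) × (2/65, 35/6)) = ({3/7, 8/5} × [2/65, 35/6]) ∪ ([3/7, 8/5] × {2/65, 35/6})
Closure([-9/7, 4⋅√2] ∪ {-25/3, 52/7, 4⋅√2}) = {-25/3, 52/7} ∪ [-9/7, 4⋅√2]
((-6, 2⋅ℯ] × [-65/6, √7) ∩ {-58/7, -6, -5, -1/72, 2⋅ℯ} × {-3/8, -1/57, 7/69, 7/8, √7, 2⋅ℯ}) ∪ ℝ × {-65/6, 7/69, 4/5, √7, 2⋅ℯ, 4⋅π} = ({-5, -1/72, 2⋅ℯ} × {-3/8, -1/57, 7/69, 7/8}) ∪ (ℝ × {-65/6, 7/69, 4/5, √7, 2⋅ℯ, 4⋅π})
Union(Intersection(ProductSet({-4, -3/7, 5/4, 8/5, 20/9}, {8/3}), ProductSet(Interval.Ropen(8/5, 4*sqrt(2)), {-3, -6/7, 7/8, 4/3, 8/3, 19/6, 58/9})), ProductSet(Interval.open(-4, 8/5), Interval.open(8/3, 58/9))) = Union(ProductSet({8/5, 20/9}, {8/3}), ProductSet(Interval.open(-4, 8/5), Interval.open(8/3, 58/9)))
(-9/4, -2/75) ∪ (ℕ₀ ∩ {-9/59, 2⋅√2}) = (-9/4, -2/75)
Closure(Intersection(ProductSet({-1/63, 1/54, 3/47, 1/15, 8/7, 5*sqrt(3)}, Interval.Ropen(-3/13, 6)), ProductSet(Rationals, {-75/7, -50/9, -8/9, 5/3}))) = ProductSet({-1/63, 1/54, 3/47, 1/15, 8/7}, {5/3})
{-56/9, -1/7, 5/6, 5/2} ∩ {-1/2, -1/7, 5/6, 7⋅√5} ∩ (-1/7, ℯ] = {5/6}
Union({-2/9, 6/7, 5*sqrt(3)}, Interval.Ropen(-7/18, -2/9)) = Union({6/7, 5*sqrt(3)}, Interval(-7/18, -2/9))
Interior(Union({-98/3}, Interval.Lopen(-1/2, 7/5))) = Interval.open(-1/2, 7/5)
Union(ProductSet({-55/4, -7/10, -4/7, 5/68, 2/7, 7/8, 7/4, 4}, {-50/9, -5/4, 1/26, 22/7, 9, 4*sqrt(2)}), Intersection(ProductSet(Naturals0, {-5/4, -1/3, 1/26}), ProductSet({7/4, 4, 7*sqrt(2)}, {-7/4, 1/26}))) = ProductSet({-55/4, -7/10, -4/7, 5/68, 2/7, 7/8, 7/4, 4}, {-50/9, -5/4, 1/26, 22/7, 9, 4*sqrt(2)})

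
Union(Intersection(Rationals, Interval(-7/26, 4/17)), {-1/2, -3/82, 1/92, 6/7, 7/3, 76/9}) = Union({-1/2, 6/7, 7/3, 76/9}, Intersection(Interval(-7/26, 4/17), Rationals))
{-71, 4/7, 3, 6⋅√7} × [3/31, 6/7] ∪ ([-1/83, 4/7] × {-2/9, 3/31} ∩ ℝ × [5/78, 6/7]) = ([-1/83, 4/7] × {3/31}) ∪ ({-71, 4/7, 3, 6⋅√7} × [3/31, 6/7])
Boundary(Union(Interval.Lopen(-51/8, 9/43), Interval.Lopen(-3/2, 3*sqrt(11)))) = {-51/8, 3*sqrt(11)}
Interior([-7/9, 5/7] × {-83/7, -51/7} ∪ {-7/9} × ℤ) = ∅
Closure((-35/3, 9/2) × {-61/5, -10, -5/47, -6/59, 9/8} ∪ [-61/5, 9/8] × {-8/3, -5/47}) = ([-61/5, 9/8] × {-8/3, -5/47}) ∪ ([-35/3, 9/2] × {-61/5, -10, -5/47, -6/59, 9/8})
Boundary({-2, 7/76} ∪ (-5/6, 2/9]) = {-2, -5/6, 2/9}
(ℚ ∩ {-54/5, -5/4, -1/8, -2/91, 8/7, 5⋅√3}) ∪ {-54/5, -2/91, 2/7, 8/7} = {-54/5, -5/4, -1/8, -2/91, 2/7, 8/7}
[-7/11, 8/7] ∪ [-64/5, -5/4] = [-64/5, -5/4] ∪ [-7/11, 8/7]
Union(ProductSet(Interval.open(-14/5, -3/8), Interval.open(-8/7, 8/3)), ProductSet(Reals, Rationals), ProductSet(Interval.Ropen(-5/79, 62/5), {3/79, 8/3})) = Union(ProductSet(Interval.open(-14/5, -3/8), Interval.open(-8/7, 8/3)), ProductSet(Reals, Rationals))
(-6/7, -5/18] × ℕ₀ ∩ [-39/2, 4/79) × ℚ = (-6/7, -5/18] × ℕ₀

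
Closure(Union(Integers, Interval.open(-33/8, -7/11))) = Union(Integers, Interval(-33/8, -7/11))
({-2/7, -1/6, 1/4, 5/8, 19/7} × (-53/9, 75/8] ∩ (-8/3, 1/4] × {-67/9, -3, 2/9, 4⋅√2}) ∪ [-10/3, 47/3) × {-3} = ([-10/3, 47/3) × {-3}) ∪ ({-2/7, -1/6, 1/4} × {-3, 2/9, 4⋅√2})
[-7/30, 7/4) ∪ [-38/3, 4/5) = [-38/3, 7/4)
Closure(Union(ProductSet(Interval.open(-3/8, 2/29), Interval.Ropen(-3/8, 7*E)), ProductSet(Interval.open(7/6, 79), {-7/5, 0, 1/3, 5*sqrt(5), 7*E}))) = Union(ProductSet({-3/8, 2/29}, Interval(-3/8, 7*E)), ProductSet(Interval(-3/8, 2/29), {-3/8, 7*E}), ProductSet(Interval.open(-3/8, 2/29), Interval.Ropen(-3/8, 7*E)), ProductSet(Interval(7/6, 79), {-7/5, 0, 1/3, 5*sqrt(5), 7*E}))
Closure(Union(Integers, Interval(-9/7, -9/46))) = Union(Integers, Interval(-9/7, -9/46))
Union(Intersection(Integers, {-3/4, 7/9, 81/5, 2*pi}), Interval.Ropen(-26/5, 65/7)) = Interval.Ropen(-26/5, 65/7)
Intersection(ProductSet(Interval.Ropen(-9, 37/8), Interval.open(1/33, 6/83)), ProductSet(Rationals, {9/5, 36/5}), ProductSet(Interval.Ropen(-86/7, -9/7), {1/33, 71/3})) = EmptySet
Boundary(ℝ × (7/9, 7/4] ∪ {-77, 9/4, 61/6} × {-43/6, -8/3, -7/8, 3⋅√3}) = (ℝ × {7/9, 7/4}) ∪ ({-77, 9/4, 61/6} × {-43/6, -8/3, -7/8, 3⋅√3})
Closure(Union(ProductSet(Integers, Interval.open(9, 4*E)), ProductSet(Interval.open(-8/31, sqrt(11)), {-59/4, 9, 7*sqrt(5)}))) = Union(ProductSet(Integers, Interval(9, 4*E)), ProductSet(Interval(-8/31, sqrt(11)), {-59/4, 9, 7*sqrt(5)}))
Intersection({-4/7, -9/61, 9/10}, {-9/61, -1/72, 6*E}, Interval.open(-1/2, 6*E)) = {-9/61}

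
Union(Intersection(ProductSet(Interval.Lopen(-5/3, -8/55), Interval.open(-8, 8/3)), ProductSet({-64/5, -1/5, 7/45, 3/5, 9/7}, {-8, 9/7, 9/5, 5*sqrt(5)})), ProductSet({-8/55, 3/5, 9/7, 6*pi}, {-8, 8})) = Union(ProductSet({-1/5}, {9/7, 9/5}), ProductSet({-8/55, 3/5, 9/7, 6*pi}, {-8, 8}))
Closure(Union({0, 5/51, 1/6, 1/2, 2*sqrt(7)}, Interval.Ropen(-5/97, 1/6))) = Union({1/2, 2*sqrt(7)}, Interval(-5/97, 1/6))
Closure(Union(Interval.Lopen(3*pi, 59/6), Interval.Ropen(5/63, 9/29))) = Union(Interval(5/63, 9/29), Interval(3*pi, 59/6))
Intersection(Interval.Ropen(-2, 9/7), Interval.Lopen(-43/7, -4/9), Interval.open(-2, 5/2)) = Interval.Lopen(-2, -4/9)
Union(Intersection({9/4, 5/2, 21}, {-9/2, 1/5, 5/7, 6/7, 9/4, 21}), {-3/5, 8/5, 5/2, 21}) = {-3/5, 8/5, 9/4, 5/2, 21}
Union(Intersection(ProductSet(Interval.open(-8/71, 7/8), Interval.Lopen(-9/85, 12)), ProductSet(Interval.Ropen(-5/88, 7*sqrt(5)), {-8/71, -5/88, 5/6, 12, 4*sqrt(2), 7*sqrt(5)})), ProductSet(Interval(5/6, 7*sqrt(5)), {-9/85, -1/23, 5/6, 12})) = Union(ProductSet(Interval.Ropen(-5/88, 7/8), {-5/88, 5/6, 12, 4*sqrt(2)}), ProductSet(Interval(5/6, 7*sqrt(5)), {-9/85, -1/23, 5/6, 12}))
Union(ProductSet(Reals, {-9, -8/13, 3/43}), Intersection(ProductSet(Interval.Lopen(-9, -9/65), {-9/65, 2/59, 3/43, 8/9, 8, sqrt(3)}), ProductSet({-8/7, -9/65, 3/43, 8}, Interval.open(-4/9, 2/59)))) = Union(ProductSet({-8/7, -9/65}, {-9/65}), ProductSet(Reals, {-9, -8/13, 3/43}))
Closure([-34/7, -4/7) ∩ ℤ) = {-4, -3, -2, -1}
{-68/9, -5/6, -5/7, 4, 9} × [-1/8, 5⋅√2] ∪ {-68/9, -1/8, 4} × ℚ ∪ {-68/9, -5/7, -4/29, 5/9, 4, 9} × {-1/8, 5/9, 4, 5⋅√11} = ({-68/9, -1/8, 4} × ℚ) ∪ ({-68/9, -5/6, -5/7, 4, 9} × [-1/8, 5⋅√2]) ∪ ({-68/9, -5/7, -4/29, 5/9, 4, 9} × {-1/8, 5/9, 4, 5⋅√11})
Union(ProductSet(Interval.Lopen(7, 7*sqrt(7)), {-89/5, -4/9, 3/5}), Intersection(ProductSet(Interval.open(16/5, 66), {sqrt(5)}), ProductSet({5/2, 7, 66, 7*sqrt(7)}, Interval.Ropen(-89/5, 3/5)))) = ProductSet(Interval.Lopen(7, 7*sqrt(7)), {-89/5, -4/9, 3/5})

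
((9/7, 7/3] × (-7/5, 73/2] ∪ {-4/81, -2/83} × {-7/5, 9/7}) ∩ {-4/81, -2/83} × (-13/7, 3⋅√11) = {-4/81, -2/83} × {-7/5, 9/7}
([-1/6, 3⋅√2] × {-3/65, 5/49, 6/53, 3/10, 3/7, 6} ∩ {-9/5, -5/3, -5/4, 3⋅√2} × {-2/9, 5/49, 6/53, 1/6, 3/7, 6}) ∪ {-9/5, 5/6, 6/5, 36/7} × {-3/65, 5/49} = ({-9/5, 5/6, 6/5, 36/7} × {-3/65, 5/49}) ∪ ({3⋅√2} × {5/49, 6/53, 3/7, 6})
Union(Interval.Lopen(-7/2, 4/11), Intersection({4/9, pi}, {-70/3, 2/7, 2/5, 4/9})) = Union({4/9}, Interval.Lopen(-7/2, 4/11))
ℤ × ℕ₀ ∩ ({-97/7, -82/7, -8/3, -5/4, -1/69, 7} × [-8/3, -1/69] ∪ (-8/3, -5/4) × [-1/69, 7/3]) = {-2} × {0, 1, 2}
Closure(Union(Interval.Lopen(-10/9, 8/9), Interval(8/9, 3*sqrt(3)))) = Interval(-10/9, 3*sqrt(3))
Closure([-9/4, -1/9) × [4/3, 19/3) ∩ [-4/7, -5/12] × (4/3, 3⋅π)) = [-4/7, -5/12] × [4/3, 19/3]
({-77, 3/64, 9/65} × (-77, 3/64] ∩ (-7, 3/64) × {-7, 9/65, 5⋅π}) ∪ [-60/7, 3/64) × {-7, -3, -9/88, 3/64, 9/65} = [-60/7, 3/64) × {-7, -3, -9/88, 3/64, 9/65}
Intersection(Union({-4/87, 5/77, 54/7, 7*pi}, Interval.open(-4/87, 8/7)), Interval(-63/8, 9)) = Union({54/7}, Interval.Ropen(-4/87, 8/7))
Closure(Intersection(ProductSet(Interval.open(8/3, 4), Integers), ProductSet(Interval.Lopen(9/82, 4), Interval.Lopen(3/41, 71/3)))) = ProductSet(Interval(8/3, 4), Range(1, 24, 1))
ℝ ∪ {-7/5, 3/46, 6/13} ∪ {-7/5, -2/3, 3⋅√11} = ℝ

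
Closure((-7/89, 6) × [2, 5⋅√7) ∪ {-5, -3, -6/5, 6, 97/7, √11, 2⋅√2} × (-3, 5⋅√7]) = ({-7/89, 6} × [2, 5⋅√7]) ∪ ([-7/89, 6] × {2, 5⋅√7}) ∪ ((-7/89, 6) × [2, 5⋅√7)) ∪ ({-5, -3, -6/5, 6, 97/7, √11, 2⋅√2} × [-3, 5⋅√7])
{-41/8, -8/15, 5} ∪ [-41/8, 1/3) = [-41/8, 1/3) ∪ {5}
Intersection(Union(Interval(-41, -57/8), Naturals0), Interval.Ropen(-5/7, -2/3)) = EmptySet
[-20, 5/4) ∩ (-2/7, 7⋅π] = (-2/7, 5/4)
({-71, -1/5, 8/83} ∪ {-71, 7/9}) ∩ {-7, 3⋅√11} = ∅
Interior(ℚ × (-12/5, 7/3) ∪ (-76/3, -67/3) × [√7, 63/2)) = (-76/3, -67/3) × (√7, 63/2)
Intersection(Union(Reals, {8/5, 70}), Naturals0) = Naturals0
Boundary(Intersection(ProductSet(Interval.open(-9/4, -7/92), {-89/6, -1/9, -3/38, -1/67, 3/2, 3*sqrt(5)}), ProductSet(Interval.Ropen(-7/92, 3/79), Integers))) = EmptySet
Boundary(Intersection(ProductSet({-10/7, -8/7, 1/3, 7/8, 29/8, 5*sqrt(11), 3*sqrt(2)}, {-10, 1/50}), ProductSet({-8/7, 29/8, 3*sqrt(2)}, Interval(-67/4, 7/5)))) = ProductSet({-8/7, 29/8, 3*sqrt(2)}, {-10, 1/50})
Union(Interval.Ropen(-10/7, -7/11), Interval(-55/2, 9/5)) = Interval(-55/2, 9/5)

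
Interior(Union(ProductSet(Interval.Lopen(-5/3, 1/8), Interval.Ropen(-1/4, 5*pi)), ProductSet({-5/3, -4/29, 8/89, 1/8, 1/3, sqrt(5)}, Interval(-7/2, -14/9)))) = ProductSet(Interval.open(-5/3, 1/8), Interval.open(-1/4, 5*pi))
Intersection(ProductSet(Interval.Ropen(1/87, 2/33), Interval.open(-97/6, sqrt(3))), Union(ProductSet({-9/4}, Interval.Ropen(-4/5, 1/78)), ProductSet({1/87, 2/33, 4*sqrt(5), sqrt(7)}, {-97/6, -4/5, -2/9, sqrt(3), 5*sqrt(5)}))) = ProductSet({1/87}, {-4/5, -2/9})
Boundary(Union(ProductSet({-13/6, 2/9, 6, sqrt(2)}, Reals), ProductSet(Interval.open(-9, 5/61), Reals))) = ProductSet({-9, 5/61, 2/9, 6, sqrt(2)}, Reals)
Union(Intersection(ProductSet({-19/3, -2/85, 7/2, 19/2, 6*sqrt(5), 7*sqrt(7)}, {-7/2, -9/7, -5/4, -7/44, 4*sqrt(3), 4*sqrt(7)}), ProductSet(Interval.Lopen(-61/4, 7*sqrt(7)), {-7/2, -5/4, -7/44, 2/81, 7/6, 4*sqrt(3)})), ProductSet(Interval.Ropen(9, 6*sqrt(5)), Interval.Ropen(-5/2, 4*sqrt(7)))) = Union(ProductSet({-19/3, -2/85, 7/2, 19/2, 6*sqrt(5), 7*sqrt(7)}, {-7/2, -5/4, -7/44, 4*sqrt(3)}), ProductSet(Interval.Ropen(9, 6*sqrt(5)), Interval.Ropen(-5/2, 4*sqrt(7))))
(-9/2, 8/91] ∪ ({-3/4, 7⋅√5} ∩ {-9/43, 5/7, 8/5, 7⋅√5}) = (-9/2, 8/91] ∪ {7⋅√5}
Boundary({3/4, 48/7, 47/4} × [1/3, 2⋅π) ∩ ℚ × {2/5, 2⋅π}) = {3/4, 48/7, 47/4} × {2/5}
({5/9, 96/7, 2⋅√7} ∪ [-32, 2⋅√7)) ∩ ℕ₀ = {0, 1, …, 5}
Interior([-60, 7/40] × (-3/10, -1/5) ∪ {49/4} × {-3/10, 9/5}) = (-60, 7/40) × (-3/10, -1/5)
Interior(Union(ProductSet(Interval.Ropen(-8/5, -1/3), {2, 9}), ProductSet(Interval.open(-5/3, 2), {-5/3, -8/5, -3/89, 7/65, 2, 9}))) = EmptySet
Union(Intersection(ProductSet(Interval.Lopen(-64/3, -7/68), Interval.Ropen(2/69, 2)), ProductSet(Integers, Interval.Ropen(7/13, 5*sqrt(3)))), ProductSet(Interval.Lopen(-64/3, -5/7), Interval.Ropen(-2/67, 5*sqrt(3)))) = ProductSet(Interval.Lopen(-64/3, -5/7), Interval.Ropen(-2/67, 5*sqrt(3)))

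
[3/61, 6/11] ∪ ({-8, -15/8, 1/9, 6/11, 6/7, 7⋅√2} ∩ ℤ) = {-8} ∪ [3/61, 6/11]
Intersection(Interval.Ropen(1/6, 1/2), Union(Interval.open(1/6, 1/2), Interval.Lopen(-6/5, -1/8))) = Interval.open(1/6, 1/2)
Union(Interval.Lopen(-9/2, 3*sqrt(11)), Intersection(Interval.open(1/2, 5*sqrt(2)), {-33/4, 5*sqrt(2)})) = Interval.Lopen(-9/2, 3*sqrt(11))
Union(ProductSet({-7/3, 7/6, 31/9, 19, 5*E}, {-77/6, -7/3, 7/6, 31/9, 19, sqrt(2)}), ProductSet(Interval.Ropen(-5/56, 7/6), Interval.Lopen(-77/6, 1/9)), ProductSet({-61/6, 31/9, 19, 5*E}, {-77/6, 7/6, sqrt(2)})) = Union(ProductSet({-61/6, 31/9, 19, 5*E}, {-77/6, 7/6, sqrt(2)}), ProductSet({-7/3, 7/6, 31/9, 19, 5*E}, {-77/6, -7/3, 7/6, 31/9, 19, sqrt(2)}), ProductSet(Interval.Ropen(-5/56, 7/6), Interval.Lopen(-77/6, 1/9)))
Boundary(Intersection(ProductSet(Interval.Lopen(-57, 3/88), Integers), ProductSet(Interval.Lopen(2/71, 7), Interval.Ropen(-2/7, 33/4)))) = ProductSet(Interval(2/71, 3/88), Range(0, 9, 1))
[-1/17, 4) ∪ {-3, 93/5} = {-3, 93/5} ∪ [-1/17, 4)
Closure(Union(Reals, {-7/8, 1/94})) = Reals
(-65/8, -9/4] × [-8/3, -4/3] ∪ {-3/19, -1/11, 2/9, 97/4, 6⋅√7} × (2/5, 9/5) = ((-65/8, -9/4] × [-8/3, -4/3]) ∪ ({-3/19, -1/11, 2/9, 97/4, 6⋅√7} × (2/5, 9/5))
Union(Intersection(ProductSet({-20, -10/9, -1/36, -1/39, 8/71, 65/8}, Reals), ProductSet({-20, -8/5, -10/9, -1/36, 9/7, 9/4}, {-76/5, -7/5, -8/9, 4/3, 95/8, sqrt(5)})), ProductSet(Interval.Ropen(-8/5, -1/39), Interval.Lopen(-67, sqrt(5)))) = Union(ProductSet({-20, -10/9, -1/36}, {-76/5, -7/5, -8/9, 4/3, 95/8, sqrt(5)}), ProductSet(Interval.Ropen(-8/5, -1/39), Interval.Lopen(-67, sqrt(5))))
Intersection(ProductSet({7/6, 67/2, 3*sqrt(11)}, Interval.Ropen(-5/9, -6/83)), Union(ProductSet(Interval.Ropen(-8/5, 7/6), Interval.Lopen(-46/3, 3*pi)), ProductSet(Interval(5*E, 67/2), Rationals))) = ProductSet({67/2}, Intersection(Interval.Ropen(-5/9, -6/83), Rationals))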